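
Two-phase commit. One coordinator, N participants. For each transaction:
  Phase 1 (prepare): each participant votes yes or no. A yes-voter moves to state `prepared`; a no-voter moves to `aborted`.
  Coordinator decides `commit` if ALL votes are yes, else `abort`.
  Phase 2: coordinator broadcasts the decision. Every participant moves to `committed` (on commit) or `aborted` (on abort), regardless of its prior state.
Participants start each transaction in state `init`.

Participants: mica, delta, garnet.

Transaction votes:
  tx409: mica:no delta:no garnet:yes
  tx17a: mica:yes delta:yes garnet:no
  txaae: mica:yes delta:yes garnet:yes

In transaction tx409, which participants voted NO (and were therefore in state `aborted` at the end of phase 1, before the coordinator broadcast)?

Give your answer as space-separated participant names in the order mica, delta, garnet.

Txn tx409 phase 1: mica no -> aborted; delta no -> aborted; garnet yes -> prepared

Answer: mica delta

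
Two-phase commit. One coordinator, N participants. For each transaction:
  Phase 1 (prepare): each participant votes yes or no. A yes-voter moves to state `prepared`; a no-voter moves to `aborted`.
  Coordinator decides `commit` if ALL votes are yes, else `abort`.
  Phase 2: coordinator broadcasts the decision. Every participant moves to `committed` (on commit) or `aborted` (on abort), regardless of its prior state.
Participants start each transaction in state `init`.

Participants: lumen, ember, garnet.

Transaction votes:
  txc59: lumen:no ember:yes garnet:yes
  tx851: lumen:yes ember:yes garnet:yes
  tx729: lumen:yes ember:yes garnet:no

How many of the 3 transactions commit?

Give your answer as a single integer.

txc59: no from lumen -> abort (commits=0)
tx851: all yes -> commit (commits=1)
tx729: no from garnet -> abort (commits=1)

Answer: 1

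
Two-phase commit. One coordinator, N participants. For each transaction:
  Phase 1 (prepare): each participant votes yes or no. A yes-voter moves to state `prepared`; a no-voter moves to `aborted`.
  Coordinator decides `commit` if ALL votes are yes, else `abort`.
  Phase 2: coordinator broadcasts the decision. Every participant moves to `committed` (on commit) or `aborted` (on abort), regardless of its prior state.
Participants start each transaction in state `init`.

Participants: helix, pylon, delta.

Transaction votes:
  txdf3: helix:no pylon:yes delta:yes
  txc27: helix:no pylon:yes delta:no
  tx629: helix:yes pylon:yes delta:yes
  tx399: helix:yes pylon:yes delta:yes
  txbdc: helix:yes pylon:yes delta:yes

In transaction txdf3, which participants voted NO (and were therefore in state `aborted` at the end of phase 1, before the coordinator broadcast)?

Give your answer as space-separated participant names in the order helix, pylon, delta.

Answer: helix

Derivation:
Txn txdf3 phase 1: helix no -> aborted; pylon yes -> prepared; delta yes -> prepared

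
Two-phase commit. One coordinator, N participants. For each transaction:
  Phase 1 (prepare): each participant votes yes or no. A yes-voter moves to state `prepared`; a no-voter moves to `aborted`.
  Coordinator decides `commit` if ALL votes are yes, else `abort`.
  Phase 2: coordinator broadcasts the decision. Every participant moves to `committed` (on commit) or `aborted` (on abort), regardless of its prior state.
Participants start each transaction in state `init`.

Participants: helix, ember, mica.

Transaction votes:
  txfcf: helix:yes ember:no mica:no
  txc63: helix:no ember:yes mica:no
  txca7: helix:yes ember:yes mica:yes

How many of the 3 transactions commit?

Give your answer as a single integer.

Answer: 1

Derivation:
txfcf: no from ember, mica -> abort (commits=0)
txc63: no from helix, mica -> abort (commits=0)
txca7: all yes -> commit (commits=1)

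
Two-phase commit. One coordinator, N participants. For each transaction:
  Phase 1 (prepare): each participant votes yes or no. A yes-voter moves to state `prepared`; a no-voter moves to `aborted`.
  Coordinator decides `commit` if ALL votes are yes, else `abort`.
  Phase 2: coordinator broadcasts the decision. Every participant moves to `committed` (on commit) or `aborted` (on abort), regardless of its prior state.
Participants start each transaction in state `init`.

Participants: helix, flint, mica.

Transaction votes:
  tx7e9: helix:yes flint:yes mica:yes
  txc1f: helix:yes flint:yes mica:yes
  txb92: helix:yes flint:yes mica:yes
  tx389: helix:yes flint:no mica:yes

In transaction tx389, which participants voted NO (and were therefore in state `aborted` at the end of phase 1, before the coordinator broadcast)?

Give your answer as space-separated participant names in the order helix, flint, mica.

Answer: flint

Derivation:
Txn tx389 phase 1: helix yes -> prepared; flint no -> aborted; mica yes -> prepared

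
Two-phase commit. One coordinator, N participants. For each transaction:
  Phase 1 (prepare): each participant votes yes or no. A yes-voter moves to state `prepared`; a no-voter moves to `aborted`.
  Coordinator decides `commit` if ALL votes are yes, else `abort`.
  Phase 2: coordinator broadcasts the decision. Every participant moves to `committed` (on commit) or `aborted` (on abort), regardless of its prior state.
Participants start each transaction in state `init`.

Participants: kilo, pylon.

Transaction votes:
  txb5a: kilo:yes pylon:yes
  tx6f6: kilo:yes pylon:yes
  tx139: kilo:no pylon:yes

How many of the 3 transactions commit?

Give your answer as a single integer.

txb5a: all yes -> commit (commits=1)
tx6f6: all yes -> commit (commits=2)
tx139: no from kilo -> abort (commits=2)

Answer: 2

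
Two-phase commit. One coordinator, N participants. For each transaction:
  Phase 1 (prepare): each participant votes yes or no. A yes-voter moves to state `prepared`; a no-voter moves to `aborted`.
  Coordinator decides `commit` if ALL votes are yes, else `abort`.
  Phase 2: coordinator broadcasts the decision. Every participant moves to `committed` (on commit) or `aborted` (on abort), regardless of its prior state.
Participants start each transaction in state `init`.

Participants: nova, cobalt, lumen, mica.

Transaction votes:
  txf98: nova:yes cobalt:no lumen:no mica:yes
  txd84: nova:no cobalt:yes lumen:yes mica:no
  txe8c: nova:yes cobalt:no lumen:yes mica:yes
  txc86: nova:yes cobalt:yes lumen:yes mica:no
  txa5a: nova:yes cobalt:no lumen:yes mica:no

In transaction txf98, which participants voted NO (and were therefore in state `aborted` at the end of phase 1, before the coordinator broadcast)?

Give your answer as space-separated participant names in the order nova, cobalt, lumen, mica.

Answer: cobalt lumen

Derivation:
Txn txf98 phase 1: nova yes -> prepared; cobalt no -> aborted; lumen no -> aborted; mica yes -> prepared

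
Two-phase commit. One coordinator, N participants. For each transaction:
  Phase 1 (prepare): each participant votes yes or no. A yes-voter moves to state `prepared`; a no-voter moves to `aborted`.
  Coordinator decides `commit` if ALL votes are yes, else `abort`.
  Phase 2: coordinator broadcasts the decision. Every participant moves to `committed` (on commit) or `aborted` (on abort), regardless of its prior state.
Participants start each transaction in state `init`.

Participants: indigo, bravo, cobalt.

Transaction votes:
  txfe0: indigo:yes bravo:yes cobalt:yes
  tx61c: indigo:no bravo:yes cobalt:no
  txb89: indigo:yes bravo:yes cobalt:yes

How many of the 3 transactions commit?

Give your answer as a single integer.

Answer: 2

Derivation:
txfe0: all yes -> commit (commits=1)
tx61c: no from indigo, cobalt -> abort (commits=1)
txb89: all yes -> commit (commits=2)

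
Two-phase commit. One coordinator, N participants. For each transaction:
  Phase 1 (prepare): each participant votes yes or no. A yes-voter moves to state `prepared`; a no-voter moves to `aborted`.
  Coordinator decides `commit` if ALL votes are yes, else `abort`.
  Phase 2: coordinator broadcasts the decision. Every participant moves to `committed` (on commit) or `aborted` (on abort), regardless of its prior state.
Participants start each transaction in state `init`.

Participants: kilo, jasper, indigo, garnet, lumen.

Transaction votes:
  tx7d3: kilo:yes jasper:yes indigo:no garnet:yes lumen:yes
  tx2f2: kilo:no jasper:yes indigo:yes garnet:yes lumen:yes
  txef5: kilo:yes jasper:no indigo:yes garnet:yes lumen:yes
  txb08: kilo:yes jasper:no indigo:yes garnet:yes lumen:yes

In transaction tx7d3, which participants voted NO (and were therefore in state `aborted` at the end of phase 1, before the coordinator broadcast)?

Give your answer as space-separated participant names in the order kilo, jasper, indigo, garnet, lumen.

Answer: indigo

Derivation:
Txn tx7d3 phase 1: kilo yes -> prepared; jasper yes -> prepared; indigo no -> aborted; garnet yes -> prepared; lumen yes -> prepared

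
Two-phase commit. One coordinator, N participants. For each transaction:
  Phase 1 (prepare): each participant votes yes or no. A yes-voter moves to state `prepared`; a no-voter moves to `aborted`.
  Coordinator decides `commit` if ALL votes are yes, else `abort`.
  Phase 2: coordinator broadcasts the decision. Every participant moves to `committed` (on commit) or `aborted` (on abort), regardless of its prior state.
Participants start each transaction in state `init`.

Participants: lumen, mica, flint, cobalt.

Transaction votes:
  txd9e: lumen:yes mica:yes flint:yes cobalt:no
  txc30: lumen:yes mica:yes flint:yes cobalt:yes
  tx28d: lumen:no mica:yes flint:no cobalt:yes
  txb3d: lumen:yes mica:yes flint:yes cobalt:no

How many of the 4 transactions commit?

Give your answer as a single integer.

txd9e: no from cobalt -> abort (commits=0)
txc30: all yes -> commit (commits=1)
tx28d: no from lumen, flint -> abort (commits=1)
txb3d: no from cobalt -> abort (commits=1)

Answer: 1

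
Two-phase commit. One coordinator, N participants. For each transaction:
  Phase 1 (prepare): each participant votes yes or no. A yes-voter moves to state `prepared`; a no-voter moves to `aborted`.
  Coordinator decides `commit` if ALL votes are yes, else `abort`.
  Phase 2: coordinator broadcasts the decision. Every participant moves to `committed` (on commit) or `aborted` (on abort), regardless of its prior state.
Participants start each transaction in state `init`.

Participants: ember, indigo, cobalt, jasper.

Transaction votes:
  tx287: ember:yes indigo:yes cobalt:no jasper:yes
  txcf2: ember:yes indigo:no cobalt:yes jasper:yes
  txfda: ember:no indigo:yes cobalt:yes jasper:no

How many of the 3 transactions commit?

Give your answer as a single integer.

tx287: no from cobalt -> abort (commits=0)
txcf2: no from indigo -> abort (commits=0)
txfda: no from ember, jasper -> abort (commits=0)

Answer: 0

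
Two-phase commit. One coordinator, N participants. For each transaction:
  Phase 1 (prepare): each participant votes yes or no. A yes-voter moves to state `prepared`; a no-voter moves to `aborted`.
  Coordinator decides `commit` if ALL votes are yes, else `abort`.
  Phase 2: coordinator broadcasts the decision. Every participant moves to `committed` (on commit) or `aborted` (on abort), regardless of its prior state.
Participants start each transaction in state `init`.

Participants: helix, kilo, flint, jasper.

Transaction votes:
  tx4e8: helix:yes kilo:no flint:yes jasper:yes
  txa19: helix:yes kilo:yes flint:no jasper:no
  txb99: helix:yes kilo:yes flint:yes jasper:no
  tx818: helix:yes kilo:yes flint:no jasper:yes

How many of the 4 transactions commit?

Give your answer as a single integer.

tx4e8: no from kilo -> abort (commits=0)
txa19: no from flint, jasper -> abort (commits=0)
txb99: no from jasper -> abort (commits=0)
tx818: no from flint -> abort (commits=0)

Answer: 0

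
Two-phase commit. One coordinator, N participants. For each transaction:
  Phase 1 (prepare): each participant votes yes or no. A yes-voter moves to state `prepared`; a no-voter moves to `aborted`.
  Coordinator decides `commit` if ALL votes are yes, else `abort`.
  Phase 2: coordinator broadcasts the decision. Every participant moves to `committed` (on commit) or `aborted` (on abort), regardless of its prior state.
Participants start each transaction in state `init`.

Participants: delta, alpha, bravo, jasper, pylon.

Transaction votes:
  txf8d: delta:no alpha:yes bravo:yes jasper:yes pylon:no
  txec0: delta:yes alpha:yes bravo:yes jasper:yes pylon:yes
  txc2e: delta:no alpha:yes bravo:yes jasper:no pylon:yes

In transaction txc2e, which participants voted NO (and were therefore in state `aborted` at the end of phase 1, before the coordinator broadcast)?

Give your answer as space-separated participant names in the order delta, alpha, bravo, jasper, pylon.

Txn txc2e phase 1: delta no -> aborted; alpha yes -> prepared; bravo yes -> prepared; jasper no -> aborted; pylon yes -> prepared

Answer: delta jasper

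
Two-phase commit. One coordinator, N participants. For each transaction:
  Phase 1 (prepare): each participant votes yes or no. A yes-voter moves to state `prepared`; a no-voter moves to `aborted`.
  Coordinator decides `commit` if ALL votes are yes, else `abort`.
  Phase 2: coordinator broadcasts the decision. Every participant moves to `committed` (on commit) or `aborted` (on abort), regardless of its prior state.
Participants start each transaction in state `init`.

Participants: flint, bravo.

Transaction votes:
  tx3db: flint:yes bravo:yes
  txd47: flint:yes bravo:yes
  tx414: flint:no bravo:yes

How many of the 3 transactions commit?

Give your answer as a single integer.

Answer: 2

Derivation:
tx3db: all yes -> commit (commits=1)
txd47: all yes -> commit (commits=2)
tx414: no from flint -> abort (commits=2)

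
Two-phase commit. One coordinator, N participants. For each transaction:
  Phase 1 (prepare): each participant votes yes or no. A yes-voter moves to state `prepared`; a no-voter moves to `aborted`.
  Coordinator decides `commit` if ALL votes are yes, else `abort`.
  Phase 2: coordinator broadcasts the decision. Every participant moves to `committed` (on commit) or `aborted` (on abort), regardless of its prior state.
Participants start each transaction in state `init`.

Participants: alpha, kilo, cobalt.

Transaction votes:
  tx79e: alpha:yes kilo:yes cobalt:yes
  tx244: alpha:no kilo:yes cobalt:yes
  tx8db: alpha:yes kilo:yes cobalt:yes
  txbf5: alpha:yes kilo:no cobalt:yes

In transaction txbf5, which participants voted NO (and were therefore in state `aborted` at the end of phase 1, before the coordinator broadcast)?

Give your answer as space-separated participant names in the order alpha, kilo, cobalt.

Answer: kilo

Derivation:
Txn txbf5 phase 1: alpha yes -> prepared; kilo no -> aborted; cobalt yes -> prepared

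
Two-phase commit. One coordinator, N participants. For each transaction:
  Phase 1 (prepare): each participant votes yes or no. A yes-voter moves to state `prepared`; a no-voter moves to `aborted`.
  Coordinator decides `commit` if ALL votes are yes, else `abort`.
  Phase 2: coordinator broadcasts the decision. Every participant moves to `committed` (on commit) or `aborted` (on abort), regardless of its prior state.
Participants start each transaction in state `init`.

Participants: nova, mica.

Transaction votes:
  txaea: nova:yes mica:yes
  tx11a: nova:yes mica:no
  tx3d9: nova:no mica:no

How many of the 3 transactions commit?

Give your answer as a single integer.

txaea: all yes -> commit (commits=1)
tx11a: no from mica -> abort (commits=1)
tx3d9: no from nova, mica -> abort (commits=1)

Answer: 1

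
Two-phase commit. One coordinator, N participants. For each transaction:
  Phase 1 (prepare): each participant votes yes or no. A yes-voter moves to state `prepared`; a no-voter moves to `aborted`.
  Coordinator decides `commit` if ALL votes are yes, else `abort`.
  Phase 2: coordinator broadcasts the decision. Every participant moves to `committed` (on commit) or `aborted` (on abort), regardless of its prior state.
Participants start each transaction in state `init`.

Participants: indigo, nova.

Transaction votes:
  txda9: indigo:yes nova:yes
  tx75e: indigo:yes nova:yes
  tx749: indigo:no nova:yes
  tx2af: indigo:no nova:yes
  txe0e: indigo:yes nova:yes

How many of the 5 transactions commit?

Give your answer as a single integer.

Answer: 3

Derivation:
txda9: all yes -> commit (commits=1)
tx75e: all yes -> commit (commits=2)
tx749: no from indigo -> abort (commits=2)
tx2af: no from indigo -> abort (commits=2)
txe0e: all yes -> commit (commits=3)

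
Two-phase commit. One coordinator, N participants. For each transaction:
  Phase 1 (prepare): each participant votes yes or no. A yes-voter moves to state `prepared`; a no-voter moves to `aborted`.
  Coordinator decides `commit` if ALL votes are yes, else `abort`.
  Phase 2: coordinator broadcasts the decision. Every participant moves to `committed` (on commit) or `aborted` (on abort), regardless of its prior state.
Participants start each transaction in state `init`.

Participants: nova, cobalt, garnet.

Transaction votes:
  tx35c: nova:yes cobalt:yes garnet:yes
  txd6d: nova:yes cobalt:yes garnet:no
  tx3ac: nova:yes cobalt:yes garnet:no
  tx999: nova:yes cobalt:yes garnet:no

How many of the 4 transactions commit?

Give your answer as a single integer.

Answer: 1

Derivation:
tx35c: all yes -> commit (commits=1)
txd6d: no from garnet -> abort (commits=1)
tx3ac: no from garnet -> abort (commits=1)
tx999: no from garnet -> abort (commits=1)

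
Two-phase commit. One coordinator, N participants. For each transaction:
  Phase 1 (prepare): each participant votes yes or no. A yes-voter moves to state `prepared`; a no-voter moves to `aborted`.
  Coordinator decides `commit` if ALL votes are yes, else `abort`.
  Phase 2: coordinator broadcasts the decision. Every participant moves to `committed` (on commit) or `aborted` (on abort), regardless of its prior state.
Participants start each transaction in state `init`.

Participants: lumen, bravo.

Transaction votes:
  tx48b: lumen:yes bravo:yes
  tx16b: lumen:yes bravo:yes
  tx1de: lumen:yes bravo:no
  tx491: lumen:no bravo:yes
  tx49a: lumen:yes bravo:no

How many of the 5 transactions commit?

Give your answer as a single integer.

Answer: 2

Derivation:
tx48b: all yes -> commit (commits=1)
tx16b: all yes -> commit (commits=2)
tx1de: no from bravo -> abort (commits=2)
tx491: no from lumen -> abort (commits=2)
tx49a: no from bravo -> abort (commits=2)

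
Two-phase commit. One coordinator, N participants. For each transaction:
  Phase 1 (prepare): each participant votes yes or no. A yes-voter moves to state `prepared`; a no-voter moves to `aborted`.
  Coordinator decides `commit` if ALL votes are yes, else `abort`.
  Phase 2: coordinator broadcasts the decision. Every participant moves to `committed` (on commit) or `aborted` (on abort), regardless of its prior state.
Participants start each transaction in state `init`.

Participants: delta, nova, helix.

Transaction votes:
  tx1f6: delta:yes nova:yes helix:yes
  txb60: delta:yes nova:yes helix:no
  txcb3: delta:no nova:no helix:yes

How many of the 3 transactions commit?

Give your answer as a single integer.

Answer: 1

Derivation:
tx1f6: all yes -> commit (commits=1)
txb60: no from helix -> abort (commits=1)
txcb3: no from delta, nova -> abort (commits=1)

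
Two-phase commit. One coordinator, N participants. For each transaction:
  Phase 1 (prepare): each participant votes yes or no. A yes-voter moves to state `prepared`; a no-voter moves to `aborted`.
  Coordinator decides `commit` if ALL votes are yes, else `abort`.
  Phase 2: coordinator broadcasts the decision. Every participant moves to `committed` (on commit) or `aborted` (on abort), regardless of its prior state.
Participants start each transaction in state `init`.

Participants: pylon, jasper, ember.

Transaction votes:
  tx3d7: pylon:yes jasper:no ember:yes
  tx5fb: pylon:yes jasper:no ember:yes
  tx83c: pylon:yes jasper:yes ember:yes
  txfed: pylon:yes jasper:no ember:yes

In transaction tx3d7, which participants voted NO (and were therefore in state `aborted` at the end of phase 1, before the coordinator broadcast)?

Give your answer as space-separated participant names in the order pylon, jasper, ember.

Txn tx3d7 phase 1: pylon yes -> prepared; jasper no -> aborted; ember yes -> prepared

Answer: jasper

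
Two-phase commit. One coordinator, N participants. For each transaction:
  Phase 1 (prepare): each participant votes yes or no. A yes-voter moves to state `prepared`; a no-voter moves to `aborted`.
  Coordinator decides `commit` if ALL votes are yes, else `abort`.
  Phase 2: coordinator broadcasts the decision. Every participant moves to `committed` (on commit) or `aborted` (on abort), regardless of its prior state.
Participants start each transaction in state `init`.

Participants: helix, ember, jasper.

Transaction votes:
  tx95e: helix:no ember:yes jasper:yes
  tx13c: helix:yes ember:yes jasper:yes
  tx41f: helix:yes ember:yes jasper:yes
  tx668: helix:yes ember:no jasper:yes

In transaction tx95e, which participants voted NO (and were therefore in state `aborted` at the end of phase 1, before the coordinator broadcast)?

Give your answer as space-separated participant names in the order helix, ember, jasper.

Txn tx95e phase 1: helix no -> aborted; ember yes -> prepared; jasper yes -> prepared

Answer: helix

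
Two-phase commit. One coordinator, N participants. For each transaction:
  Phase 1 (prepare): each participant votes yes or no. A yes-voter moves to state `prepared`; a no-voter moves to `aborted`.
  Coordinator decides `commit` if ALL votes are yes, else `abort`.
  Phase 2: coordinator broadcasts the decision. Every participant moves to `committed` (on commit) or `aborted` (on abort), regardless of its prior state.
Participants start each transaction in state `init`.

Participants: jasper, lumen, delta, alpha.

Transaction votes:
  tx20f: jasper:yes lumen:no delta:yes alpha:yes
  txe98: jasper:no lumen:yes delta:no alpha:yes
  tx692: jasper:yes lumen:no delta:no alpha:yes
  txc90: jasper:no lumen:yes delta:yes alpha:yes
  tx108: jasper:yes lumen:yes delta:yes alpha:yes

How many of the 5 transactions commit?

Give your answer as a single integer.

Answer: 1

Derivation:
tx20f: no from lumen -> abort (commits=0)
txe98: no from jasper, delta -> abort (commits=0)
tx692: no from lumen, delta -> abort (commits=0)
txc90: no from jasper -> abort (commits=0)
tx108: all yes -> commit (commits=1)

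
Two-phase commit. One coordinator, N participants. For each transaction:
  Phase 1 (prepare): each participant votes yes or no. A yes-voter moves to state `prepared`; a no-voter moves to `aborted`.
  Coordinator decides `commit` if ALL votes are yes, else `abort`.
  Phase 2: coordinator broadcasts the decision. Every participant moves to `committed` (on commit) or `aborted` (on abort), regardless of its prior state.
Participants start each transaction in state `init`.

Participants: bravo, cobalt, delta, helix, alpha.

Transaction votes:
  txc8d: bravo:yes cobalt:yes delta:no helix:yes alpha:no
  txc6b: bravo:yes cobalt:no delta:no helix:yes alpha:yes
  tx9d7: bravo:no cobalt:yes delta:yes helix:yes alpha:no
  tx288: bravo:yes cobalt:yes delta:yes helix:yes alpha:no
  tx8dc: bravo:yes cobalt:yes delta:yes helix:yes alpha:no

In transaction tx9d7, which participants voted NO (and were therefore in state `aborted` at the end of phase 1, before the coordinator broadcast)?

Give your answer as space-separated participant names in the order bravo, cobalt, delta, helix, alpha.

Answer: bravo alpha

Derivation:
Txn tx9d7 phase 1: bravo no -> aborted; cobalt yes -> prepared; delta yes -> prepared; helix yes -> prepared; alpha no -> aborted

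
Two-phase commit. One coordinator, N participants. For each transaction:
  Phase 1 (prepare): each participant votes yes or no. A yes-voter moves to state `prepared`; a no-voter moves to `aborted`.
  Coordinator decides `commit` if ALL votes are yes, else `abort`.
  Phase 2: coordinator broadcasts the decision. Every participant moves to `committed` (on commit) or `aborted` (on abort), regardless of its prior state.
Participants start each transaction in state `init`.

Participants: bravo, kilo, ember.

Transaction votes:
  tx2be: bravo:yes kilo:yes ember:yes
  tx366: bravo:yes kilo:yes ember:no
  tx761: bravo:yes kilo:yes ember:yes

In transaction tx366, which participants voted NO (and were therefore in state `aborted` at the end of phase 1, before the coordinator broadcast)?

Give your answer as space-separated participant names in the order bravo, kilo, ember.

Txn tx366 phase 1: bravo yes -> prepared; kilo yes -> prepared; ember no -> aborted

Answer: ember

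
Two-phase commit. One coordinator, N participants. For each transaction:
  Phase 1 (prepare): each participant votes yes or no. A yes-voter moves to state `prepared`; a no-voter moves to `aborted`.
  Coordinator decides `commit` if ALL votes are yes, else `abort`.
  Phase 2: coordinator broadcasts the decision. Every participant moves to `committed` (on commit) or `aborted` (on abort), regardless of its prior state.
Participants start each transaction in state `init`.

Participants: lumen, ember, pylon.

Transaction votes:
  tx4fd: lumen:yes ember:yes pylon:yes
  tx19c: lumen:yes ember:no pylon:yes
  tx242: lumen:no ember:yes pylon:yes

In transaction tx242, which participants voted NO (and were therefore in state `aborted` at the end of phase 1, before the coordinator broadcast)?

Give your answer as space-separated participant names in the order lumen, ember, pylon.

Answer: lumen

Derivation:
Txn tx242 phase 1: lumen no -> aborted; ember yes -> prepared; pylon yes -> prepared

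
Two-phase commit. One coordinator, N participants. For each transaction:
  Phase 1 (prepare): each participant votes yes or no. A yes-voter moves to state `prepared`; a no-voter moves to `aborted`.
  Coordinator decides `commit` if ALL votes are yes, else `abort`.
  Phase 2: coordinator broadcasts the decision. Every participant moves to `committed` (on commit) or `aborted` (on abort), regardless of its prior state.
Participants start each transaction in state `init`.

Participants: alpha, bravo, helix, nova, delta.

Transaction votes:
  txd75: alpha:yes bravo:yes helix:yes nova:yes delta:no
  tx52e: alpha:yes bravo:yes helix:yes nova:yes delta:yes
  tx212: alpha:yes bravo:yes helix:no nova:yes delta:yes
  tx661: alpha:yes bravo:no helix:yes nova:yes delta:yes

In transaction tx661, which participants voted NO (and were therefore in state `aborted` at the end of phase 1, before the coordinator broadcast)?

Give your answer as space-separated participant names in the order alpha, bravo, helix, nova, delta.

Txn tx661 phase 1: alpha yes -> prepared; bravo no -> aborted; helix yes -> prepared; nova yes -> prepared; delta yes -> prepared

Answer: bravo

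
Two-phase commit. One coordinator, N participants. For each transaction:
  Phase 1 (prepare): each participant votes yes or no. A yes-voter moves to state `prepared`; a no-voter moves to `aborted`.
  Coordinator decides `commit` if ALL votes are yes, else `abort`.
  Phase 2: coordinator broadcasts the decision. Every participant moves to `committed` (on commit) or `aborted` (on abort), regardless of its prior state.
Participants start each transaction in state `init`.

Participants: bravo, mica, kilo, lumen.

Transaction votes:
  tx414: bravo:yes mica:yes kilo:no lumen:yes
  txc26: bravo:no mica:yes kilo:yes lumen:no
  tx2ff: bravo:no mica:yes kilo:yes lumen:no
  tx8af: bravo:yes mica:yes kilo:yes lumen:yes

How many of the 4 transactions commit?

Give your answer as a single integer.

tx414: no from kilo -> abort (commits=0)
txc26: no from bravo, lumen -> abort (commits=0)
tx2ff: no from bravo, lumen -> abort (commits=0)
tx8af: all yes -> commit (commits=1)

Answer: 1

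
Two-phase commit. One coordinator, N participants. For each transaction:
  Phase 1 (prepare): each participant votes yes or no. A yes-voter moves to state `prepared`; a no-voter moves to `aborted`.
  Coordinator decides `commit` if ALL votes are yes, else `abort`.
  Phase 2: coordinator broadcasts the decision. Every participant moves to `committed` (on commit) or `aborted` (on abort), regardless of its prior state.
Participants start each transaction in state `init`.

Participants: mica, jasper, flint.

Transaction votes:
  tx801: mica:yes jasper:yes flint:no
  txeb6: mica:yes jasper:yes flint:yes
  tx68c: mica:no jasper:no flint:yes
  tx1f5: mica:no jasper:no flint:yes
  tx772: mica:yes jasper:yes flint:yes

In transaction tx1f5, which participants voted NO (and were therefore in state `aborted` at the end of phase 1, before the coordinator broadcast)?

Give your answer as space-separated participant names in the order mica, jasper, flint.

Txn tx1f5 phase 1: mica no -> aborted; jasper no -> aborted; flint yes -> prepared

Answer: mica jasper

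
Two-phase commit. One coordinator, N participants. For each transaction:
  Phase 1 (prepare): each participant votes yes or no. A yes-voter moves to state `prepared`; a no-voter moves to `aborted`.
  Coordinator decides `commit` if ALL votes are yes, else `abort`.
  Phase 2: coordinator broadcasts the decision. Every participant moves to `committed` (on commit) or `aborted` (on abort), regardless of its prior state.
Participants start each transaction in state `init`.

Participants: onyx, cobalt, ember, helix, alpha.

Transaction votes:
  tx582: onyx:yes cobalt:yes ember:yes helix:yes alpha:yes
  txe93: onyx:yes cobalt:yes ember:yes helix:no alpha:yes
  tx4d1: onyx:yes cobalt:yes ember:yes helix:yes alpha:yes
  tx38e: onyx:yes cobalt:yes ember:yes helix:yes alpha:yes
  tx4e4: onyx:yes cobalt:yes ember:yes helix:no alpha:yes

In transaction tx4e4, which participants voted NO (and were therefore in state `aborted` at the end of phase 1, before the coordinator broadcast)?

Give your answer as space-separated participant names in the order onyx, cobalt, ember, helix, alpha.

Answer: helix

Derivation:
Txn tx4e4 phase 1: onyx yes -> prepared; cobalt yes -> prepared; ember yes -> prepared; helix no -> aborted; alpha yes -> prepared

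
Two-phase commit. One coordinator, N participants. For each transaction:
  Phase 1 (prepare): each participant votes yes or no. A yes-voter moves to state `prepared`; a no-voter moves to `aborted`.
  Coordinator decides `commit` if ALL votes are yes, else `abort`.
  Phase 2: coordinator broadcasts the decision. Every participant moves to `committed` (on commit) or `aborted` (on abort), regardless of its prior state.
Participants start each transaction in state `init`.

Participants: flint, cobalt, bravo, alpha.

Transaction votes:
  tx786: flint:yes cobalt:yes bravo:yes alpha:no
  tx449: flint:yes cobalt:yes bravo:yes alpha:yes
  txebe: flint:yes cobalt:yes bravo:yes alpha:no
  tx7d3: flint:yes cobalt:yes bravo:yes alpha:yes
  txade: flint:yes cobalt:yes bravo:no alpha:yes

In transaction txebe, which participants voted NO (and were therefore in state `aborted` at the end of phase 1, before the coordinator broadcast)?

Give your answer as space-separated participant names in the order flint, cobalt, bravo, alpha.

Txn txebe phase 1: flint yes -> prepared; cobalt yes -> prepared; bravo yes -> prepared; alpha no -> aborted

Answer: alpha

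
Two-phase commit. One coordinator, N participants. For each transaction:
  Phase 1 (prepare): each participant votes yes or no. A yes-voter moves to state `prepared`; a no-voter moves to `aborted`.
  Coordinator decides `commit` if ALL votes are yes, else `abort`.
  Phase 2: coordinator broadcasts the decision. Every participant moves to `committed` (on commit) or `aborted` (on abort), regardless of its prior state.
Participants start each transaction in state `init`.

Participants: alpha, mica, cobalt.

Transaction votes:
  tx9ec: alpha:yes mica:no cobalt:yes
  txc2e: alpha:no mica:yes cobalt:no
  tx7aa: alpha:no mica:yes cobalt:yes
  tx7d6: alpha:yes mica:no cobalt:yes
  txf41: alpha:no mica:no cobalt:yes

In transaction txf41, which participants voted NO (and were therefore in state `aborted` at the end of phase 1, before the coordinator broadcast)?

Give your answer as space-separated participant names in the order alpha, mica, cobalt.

Answer: alpha mica

Derivation:
Txn txf41 phase 1: alpha no -> aborted; mica no -> aborted; cobalt yes -> prepared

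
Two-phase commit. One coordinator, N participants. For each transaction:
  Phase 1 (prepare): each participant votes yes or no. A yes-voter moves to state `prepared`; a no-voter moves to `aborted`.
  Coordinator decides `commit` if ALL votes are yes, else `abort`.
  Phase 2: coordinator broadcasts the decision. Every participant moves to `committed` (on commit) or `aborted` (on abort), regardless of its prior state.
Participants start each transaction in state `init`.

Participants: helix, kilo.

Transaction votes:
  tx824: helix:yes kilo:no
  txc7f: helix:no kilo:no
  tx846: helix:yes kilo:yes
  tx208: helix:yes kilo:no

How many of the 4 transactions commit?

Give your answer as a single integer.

tx824: no from kilo -> abort (commits=0)
txc7f: no from helix, kilo -> abort (commits=0)
tx846: all yes -> commit (commits=1)
tx208: no from kilo -> abort (commits=1)

Answer: 1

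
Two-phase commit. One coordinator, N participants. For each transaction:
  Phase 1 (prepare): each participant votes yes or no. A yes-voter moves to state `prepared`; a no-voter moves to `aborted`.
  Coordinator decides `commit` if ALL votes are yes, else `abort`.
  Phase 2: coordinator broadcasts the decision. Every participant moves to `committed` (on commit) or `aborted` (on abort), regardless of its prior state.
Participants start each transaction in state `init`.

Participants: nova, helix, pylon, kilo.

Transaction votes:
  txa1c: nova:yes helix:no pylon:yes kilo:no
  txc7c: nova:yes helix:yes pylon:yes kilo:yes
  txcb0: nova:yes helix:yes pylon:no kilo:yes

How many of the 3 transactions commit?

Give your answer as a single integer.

Answer: 1

Derivation:
txa1c: no from helix, kilo -> abort (commits=0)
txc7c: all yes -> commit (commits=1)
txcb0: no from pylon -> abort (commits=1)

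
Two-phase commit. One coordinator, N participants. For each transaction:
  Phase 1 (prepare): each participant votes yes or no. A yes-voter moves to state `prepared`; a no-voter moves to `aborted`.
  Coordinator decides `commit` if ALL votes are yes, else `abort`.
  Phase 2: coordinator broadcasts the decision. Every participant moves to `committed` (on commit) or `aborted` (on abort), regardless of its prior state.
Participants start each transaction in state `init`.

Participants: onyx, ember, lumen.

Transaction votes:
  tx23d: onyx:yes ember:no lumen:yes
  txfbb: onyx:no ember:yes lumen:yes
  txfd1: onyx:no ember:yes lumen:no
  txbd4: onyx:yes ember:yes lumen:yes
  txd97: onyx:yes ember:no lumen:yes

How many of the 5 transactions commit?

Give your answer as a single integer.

tx23d: no from ember -> abort (commits=0)
txfbb: no from onyx -> abort (commits=0)
txfd1: no from onyx, lumen -> abort (commits=0)
txbd4: all yes -> commit (commits=1)
txd97: no from ember -> abort (commits=1)

Answer: 1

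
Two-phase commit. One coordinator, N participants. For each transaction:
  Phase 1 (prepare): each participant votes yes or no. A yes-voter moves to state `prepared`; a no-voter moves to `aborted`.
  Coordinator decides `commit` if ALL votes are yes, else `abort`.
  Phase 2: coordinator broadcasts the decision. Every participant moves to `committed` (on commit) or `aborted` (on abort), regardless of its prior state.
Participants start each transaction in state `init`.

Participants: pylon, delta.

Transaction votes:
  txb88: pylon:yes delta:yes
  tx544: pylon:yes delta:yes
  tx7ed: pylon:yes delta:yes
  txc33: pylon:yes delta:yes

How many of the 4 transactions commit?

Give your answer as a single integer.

Answer: 4

Derivation:
txb88: all yes -> commit (commits=1)
tx544: all yes -> commit (commits=2)
tx7ed: all yes -> commit (commits=3)
txc33: all yes -> commit (commits=4)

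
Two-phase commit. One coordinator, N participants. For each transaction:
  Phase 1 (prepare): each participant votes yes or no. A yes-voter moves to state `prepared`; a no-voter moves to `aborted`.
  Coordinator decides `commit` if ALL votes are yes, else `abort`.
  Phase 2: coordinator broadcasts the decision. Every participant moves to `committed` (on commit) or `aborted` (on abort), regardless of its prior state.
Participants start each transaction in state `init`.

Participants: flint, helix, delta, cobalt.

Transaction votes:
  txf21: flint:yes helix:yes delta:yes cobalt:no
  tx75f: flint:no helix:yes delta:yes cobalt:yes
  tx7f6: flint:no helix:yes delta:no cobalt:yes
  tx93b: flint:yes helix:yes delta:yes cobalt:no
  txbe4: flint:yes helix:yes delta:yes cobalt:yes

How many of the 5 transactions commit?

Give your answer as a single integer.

txf21: no from cobalt -> abort (commits=0)
tx75f: no from flint -> abort (commits=0)
tx7f6: no from flint, delta -> abort (commits=0)
tx93b: no from cobalt -> abort (commits=0)
txbe4: all yes -> commit (commits=1)

Answer: 1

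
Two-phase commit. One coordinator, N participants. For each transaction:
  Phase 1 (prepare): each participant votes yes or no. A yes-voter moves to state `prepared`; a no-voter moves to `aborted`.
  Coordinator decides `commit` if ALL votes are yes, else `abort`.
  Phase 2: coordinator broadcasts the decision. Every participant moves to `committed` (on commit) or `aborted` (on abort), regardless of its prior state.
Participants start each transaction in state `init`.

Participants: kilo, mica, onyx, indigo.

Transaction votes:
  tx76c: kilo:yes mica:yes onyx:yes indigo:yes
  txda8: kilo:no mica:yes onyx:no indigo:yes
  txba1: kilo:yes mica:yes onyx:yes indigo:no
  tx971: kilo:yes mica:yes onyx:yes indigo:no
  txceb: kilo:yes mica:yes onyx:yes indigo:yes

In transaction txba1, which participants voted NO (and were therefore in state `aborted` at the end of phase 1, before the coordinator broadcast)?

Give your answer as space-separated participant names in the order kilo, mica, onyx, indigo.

Txn txba1 phase 1: kilo yes -> prepared; mica yes -> prepared; onyx yes -> prepared; indigo no -> aborted

Answer: indigo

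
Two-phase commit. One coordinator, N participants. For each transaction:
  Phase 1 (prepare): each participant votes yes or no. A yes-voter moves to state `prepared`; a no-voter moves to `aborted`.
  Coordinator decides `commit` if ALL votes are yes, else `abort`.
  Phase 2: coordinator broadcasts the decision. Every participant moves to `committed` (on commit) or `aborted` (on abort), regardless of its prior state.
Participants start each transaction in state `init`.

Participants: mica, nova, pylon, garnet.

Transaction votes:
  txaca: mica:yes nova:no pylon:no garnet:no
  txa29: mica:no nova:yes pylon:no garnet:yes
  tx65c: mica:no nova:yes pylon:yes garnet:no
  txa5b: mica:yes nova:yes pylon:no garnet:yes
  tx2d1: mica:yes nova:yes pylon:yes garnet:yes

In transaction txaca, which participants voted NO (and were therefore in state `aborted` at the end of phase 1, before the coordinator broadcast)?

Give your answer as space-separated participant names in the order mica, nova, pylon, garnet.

Answer: nova pylon garnet

Derivation:
Txn txaca phase 1: mica yes -> prepared; nova no -> aborted; pylon no -> aborted; garnet no -> aborted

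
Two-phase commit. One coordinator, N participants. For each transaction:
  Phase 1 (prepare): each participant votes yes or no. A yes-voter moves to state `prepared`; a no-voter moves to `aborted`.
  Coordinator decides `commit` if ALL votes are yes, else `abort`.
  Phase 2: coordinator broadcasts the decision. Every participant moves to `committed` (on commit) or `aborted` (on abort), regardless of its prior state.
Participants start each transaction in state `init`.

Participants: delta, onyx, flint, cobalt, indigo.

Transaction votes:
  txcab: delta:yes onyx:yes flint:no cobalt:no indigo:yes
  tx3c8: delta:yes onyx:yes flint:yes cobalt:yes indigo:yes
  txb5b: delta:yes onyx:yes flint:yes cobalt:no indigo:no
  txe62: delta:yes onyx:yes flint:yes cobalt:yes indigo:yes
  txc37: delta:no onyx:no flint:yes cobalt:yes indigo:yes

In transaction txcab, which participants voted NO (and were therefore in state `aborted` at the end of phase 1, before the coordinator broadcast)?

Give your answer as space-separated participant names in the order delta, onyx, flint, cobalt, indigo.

Txn txcab phase 1: delta yes -> prepared; onyx yes -> prepared; flint no -> aborted; cobalt no -> aborted; indigo yes -> prepared

Answer: flint cobalt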